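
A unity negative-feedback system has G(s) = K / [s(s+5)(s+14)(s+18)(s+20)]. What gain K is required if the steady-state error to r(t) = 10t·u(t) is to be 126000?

2

One free integrator in G(s): this is a type 1 system.
K_v = lim_{s→0} s·G(s) = K / (5·14·18·20) = (1/25200)·K.
e_ss = 10/K_v = 126000 ⇒ K_v = 1/12600 ⇒ K = (1/12600)/(1/25200) = 2.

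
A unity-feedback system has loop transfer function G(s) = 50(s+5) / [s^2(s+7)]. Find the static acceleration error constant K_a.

250/7

System type = 2 (two poles at s=0).
K_a = lim_{s→0} s^2·G(s) = 50·5 / (7) = 250/7.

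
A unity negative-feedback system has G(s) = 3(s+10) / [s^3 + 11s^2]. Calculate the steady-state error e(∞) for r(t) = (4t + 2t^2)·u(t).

22/15

Lowest-order denominator term is 11s^2, so the open loop has 2 poles at the origin → type 2 system. Taking each input component in turn:
  • 4t: tracked with zero error.
  • 2t^2: e_ss = 4/K_a with K_a=30/11 → 22/15.
Total e_ss = 22/15.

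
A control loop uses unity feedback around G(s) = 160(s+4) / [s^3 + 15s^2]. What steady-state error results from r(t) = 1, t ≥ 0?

Factoring s^2 from the denominator leaves a polynomial with constant term 15, so the system is type 2.
A type-2 system has K_p = ∞, so it tracks a step input with zero steady-state error.

0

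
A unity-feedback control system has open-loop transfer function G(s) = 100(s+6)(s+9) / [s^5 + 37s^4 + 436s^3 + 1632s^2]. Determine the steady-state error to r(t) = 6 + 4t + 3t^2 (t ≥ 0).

Factoring s^2 from the denominator leaves a polynomial with constant term 1632, so the system is type 2. Treating each term separately:
  • 6: tracked with zero error.
  • 4t: tracked with zero error.
  • 3t^2: e_ss = 6/K_a with K_a=225/68 → 136/75.
Total e_ss = 136/75.

136/75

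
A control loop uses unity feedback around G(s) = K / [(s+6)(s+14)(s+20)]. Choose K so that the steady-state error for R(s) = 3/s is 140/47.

The open loop has no poles at the origin → type 0 system.
K_p = lim_{s→0} G(s) = K / (6·14·20) = (1/1680)·K.
e_ss = 3/(1 + K_p) = 140/47 ⇒ 1 + (1/1680)·K = 141/140 ⇒ K = 12.

12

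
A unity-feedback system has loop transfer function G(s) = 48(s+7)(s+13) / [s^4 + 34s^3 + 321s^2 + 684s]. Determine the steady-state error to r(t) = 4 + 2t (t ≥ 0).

57/182

Lowest-order denominator term is 684s, so the open loop has 1 pole at the origin → type 1 system. Taking each input component in turn:
  • 4: tracked with zero error.
  • 2t: e_ss = 2/K_v with K_v=364/57 → 57/182.
Total e_ss = 57/182.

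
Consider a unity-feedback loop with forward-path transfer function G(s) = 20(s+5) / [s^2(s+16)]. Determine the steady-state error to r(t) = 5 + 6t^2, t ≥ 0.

System type = 2 (two poles at s=0). Taking each input component in turn:
  • 5: tracked with zero error.
  • 6t^2: e_ss = 12/K_a with K_a=6.25 → 1.92.
Total e_ss = 1.92.

1.92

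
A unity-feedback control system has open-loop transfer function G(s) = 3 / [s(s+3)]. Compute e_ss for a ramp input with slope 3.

One free integrator in G(s): this is a type 1 system.
K_v = lim_{s→0} s·G(s) = 3 / (3) = 1.
e_ss = 3/K_v = 3/1 = 3.

3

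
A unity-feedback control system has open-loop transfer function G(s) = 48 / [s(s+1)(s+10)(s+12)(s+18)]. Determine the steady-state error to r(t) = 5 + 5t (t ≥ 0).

225

One free integrator in G(s): this is a type 1 system. Treating each term separately:
  • 5: tracked with zero error.
  • 5t: e_ss = 5/K_v with K_v=1/45 → 225.
Total e_ss = 225.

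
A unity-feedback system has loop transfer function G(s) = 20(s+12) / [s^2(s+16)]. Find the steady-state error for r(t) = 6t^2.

0.8

Two free integrators in G(s): this is a type 2 system.
K_a = lim_{s→0} s^2·G(s) = 20·12 / (16) = 15.
r(t) = 6t^2 gives R(s) = 12/s^3.
e_ss = 12/K_a = 12/15 = 0.8.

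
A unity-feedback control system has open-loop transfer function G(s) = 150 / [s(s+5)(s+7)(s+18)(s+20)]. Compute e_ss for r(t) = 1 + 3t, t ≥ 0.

252

G(s) has one factor of s in the denominator, so the system is type 1. By superposition:
  • 1: tracked with zero error.
  • 3t: e_ss = 3/K_v with K_v=1/84 → 252.
Total e_ss = 252.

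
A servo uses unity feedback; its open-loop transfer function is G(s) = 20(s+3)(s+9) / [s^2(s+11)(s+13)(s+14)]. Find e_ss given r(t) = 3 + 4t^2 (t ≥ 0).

4004/135

Two free integrators in G(s): this is a type 2 system. By superposition:
  • 3: tracked with zero error.
  • 4t^2: e_ss = 8/K_a with K_a=270/1001 → 4004/135.
Total e_ss = 4004/135.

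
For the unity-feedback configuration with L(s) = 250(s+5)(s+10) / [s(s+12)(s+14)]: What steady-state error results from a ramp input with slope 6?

One free integrator in L(s): this is a type 1 system.
K_v = lim_{s→0} s·L(s) = 250·5·10 / (12·14) = 3125/42.
e_ss = 6/K_v = 6/(3125/42) = 252/3125.

252/3125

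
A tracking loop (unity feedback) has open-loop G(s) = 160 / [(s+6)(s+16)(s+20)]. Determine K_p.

1/12

The open loop has no poles at the origin → type 0 system.
K_p = lim_{s→0} G(s) = 160 / (6·16·20) = 1/12.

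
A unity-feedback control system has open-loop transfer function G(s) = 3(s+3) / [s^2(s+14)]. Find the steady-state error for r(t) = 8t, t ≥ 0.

0

The open loop has two poles at the origin → type 2 system.
K_v = ∞ for a type-2 system; e_ss to a ramp is zero.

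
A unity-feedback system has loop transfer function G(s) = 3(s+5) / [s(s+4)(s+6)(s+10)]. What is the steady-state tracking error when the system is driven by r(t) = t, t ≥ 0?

16

One free integrator in G(s): this is a type 1 system.
K_v = lim_{s→0} s·G(s) = 3·5 / (4·6·10) = 0.0625.
e_ss = 1/K_v = 1/0.0625 = 16.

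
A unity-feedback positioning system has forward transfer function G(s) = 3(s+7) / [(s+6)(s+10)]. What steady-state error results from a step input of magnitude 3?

20/9

G(s) has no factors of s in the denominator, so the system is type 0.
K_p = lim_{s→0} G(s) = 3·7 / (6·10) = 0.35.
e_ss = 3/(1 + K_p) = 3/1.35 = 20/9.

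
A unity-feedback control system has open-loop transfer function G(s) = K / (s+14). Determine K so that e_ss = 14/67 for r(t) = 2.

120

The open loop has no poles at the origin → type 0 system.
K_p = lim_{s→0} G(s) = K / (14) = (1/14)·K.
e_ss = 2/(1 + K_p) = 14/67 ⇒ 1 + (1/14)·K = 67/7 ⇒ K = 120.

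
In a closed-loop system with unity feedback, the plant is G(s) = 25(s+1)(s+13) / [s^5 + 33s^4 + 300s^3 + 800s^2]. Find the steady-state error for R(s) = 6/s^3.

192/13

The denominator has no term below 800s^2 — 2 poles at s=0, type 2.
K_a = lim_{s→0} s^2·G(s) = 25·1·13 / 800 = 13/32.
r(t) = 3t^2 gives R(s) = 6/s^3.
e_ss = 6/K_a = 6/(13/32) = 192/13.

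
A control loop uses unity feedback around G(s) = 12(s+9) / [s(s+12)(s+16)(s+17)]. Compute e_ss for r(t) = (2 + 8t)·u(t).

One free integrator in G(s): this is a type 1 system. Treating each term separately:
  • 2: tracked with zero error.
  • 8t: e_ss = 8/K_v with K_v=9/272 → 2176/9.
Total e_ss = 2176/9.

2176/9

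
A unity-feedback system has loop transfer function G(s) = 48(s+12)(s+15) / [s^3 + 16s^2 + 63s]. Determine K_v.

Lowest-order denominator term is 63s, so the open loop has 1 pole at the origin → type 1 system.
K_v = lim_{s→0} s·G(s) = 48·12·15 / 63 = 960/7.

960/7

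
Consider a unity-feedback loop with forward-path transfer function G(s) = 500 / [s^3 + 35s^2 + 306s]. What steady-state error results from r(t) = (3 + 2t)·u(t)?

1.224

Factoring s from the denominator leaves a polynomial with constant term 306, so the system is type 1. Treating each term separately:
  • 3: tracked with zero error.
  • 2t: e_ss = 2/K_v with K_v=250/153 → 1.224.
Total e_ss = 1.224.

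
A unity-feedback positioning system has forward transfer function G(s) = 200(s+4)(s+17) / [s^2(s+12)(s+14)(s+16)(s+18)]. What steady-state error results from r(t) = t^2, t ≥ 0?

The open loop has two poles at the origin → type 2 system.
K_a = lim_{s→0} s^2·G(s) = 200·4·17 / (12·14·16·18) = 425/1512.
r(t) = t^2 gives R(s) = 2/s^3.
e_ss = 2/K_a = 2/(425/1512) = 3024/425.

3024/425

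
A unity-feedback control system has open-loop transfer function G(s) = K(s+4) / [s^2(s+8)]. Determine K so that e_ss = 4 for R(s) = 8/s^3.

4

G(s) has two factors of s in the denominator, so the system is type 2.
K_a = lim_{s→0} s^2·G(s) = K·4 / (8) = 0.5·K.
e_ss = 8/K_a = 4 ⇒ K_a = 2 ⇒ K = 2/0.5 = 4.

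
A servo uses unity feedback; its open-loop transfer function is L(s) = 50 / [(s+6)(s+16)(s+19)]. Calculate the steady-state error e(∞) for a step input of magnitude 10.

The open loop has no poles at the origin → type 0 system.
K_p = lim_{s→0} L(s) = 50 / (6·16·19) = 25/912.
e_ss = 10/(1 + K_p) = 10/(937/912) = 9120/937.

9120/937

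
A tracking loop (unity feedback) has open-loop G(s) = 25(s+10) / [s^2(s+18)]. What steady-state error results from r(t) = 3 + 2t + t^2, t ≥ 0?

Two free integrators in G(s): this is a type 2 system. By superposition:
  • 3: tracked with zero error.
  • 2t: tracked with zero error.
  • t^2: e_ss = 2/K_a with K_a=125/9 → 0.144.
Total e_ss = 0.144.

0.144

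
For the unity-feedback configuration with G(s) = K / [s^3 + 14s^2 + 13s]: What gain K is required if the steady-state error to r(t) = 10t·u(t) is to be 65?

2

Factoring s from the denominator leaves a polynomial with constant term 13, so the system is type 1.
K_v = lim_{s→0} s·G(s) = K / 13 = (1/13)·K.
e_ss = 10/K_v = 65 ⇒ K_v = 2/13 ⇒ K = (2/13)/(1/13) = 2.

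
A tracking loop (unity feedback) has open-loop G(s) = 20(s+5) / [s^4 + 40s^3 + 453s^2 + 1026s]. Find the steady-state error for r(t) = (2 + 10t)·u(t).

Factoring s from the denominator leaves a polynomial with constant term 1026, so the system is type 1. Taking each input component in turn:
  • 2: tracked with zero error.
  • 10t: e_ss = 10/K_v with K_v=50/513 → 102.6.
Total e_ss = 102.6.

102.6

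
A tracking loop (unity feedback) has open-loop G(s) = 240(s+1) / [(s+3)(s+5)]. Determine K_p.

16

System type = 0 (no poles at s=0).
K_p = lim_{s→0} G(s) = 240·1 / (3·5) = 16.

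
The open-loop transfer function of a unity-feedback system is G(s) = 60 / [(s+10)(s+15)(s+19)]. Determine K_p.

2/95

No free integrators in G(s): this is a type 0 system.
K_p = lim_{s→0} G(s) = 60 / (10·15·19) = 2/95.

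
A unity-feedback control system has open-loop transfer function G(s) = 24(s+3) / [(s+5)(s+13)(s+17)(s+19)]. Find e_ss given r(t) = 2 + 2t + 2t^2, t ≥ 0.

infinity

The open loop has no poles at the origin → type 0 system. By superposition:
  • 2: e_ss = 2/(1+K_p) with K_p=72/20995 → 41990/21067.
  • 2t: a type-0 system cannot track it, e_ss → ∞.
  • 2t^2: a type-0 system cannot track it, e_ss → ∞.
The unbounded component dominates.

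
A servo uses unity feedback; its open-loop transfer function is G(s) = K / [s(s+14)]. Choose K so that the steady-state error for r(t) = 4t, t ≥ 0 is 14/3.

12

One free integrator in G(s): this is a type 1 system.
K_v = lim_{s→0} s·G(s) = K / (14) = (1/14)·K.
e_ss = 4/K_v = 14/3 ⇒ K_v = 6/7 ⇒ K = (6/7)/(1/14) = 12.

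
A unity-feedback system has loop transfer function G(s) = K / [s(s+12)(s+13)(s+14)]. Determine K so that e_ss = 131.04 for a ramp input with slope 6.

100

G(s) has one factor of s in the denominator, so the system is type 1.
K_v = lim_{s→0} s·G(s) = K / (12·13·14) = (1/2184)·K.
e_ss = 6/K_v = 131.04 ⇒ K_v = 25/546 ⇒ K = (25/546)/(1/2184) = 100.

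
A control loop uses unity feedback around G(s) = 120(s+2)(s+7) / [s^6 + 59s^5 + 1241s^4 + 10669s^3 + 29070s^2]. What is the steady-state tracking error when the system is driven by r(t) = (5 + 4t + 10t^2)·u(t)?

Lowest-order denominator term is 29070s^2, so the open loop has 2 poles at the origin → type 2 system. By superposition:
  • 5: tracked with zero error.
  • 4t: tracked with zero error.
  • 10t^2: e_ss = 20/K_a with K_a=56/969 → 4845/14.
Total e_ss = 4845/14.

4845/14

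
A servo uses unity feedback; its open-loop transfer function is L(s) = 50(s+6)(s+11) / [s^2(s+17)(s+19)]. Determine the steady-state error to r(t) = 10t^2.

System type = 2 (two poles at s=0).
K_a = lim_{s→0} s^2·L(s) = 50·6·11 / (17·19) = 3300/323.
r(t) = 10t^2 gives R(s) = 20/s^3.
e_ss = 20/K_a = 20/(3300/323) = 323/165.

323/165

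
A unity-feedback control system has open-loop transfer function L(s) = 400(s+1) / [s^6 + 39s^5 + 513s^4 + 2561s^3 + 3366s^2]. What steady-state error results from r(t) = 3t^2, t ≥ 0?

50.49

The denominator has no term below 3366s^2 — 2 poles at s=0, type 2.
K_a = lim_{s→0} s^2·L(s) = 400·1 / 3366 = 200/1683.
r(t) = 3t^2 gives R(s) = 6/s^3.
e_ss = 6/K_a = 6/(200/1683) = 50.49.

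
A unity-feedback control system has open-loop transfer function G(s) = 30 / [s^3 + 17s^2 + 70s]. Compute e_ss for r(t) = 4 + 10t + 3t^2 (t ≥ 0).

infinity

The denominator has no term below 70s — 1 pole at s=0, type 1. Taking each input component in turn:
  • 4: tracked with zero error.
  • 10t: e_ss = 10/K_v with K_v=3/7 → 70/3.
  • 3t^2: a type-1 system cannot track it, e_ss → ∞.
The unbounded component dominates.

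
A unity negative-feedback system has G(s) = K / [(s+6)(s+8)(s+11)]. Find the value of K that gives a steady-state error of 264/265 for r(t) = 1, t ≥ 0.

2

System type = 0 (no poles at s=0).
K_p = lim_{s→0} G(s) = K / (6·8·11) = (1/528)·K.
e_ss = 1/(1 + K_p) = 264/265 ⇒ 1 + (1/528)·K = 265/264 ⇒ K = 2.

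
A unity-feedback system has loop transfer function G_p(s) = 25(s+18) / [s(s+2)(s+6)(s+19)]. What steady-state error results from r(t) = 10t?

76/15

The open loop has one pole at the origin → type 1 system.
K_v = lim_{s→0} s·G_p(s) = 25·18 / (2·6·19) = 75/38.
e_ss = 10/K_v = 10/(75/38) = 76/15.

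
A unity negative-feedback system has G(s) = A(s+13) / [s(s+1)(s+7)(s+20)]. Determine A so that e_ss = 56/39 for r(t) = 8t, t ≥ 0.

60

System type = 1 (one pole at s=0).
K_v = lim_{s→0} s·G(s) = A·13 / (1·7·20) = (13/140)·A.
e_ss = 8/K_v = 56/39 ⇒ K_v = 39/7 ⇒ A = (39/7)/(13/140) = 60.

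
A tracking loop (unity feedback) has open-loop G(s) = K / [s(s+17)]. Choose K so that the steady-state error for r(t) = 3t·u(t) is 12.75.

One free integrator in G(s): this is a type 1 system.
K_v = lim_{s→0} s·G(s) = K / (17) = (1/17)·K.
e_ss = 3/K_v = 12.75 ⇒ K_v = 4/17 ⇒ K = (4/17)/(1/17) = 4.

4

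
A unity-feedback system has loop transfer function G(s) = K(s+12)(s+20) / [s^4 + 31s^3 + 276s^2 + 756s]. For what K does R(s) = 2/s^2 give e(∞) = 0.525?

Factoring s from the denominator leaves a polynomial with constant term 756, so the system is type 1.
K_v = lim_{s→0} s·G(s) = K·12·20 / 756 = (20/63)·K.
e_ss = 2/K_v = 0.525 ⇒ K_v = 80/21 ⇒ K = (80/21)/(20/63) = 12.

12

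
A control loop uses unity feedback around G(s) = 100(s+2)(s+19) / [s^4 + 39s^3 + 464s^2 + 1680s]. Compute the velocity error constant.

Factoring s from the denominator leaves a polynomial with constant term 1680, so the system is type 1.
K_v = lim_{s→0} s·G(s) = 100·2·19 / 1680 = 95/42.

95/42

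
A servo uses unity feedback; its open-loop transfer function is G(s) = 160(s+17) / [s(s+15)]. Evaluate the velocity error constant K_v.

One free integrator in G(s): this is a type 1 system.
K_v = lim_{s→0} s·G(s) = 160·17 / (15) = 544/3.

544/3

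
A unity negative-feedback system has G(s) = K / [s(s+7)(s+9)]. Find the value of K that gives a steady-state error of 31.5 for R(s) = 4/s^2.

8

One free integrator in G(s): this is a type 1 system.
K_v = lim_{s→0} s·G(s) = K / (7·9) = (1/63)·K.
e_ss = 4/K_v = 31.5 ⇒ K_v = 8/63 ⇒ K = (8/63)/(1/63) = 8.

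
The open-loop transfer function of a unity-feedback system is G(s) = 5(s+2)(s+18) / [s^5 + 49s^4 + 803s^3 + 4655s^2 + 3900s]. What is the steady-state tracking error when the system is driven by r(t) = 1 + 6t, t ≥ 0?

130

The denominator has no term below 3900s — 1 pole at s=0, type 1. Taking each input component in turn:
  • 1: tracked with zero error.
  • 6t: e_ss = 6/K_v with K_v=3/65 → 130.
Total e_ss = 130.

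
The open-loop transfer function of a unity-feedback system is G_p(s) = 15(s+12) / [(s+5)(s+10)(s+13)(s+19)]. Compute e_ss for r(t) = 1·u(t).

No free integrators in G_p(s): this is a type 0 system.
K_p = lim_{s→0} G_p(s) = 15·12 / (5·10·13·19) = 18/1235.
e_ss = 1/(1 + K_p) = 1/(1253/1235) = 1235/1253.

1235/1253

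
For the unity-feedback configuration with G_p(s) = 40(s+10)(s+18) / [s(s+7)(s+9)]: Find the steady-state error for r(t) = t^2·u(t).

infinity

G_p(s) has one factor of s in the denominator, so the system is type 1.
For a type-1 system K_a = 0, so e_ss to a parabolic input is unbounded.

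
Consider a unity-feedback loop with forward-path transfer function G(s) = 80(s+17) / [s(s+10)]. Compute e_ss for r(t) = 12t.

3/34

System type = 1 (one pole at s=0).
K_v = lim_{s→0} s·G(s) = 80·17 / (10) = 136.
e_ss = 12/K_v = 12/136 = 3/34.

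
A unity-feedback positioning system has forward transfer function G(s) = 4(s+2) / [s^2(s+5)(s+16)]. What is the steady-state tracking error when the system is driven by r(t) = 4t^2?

G(s) has two factors of s in the denominator, so the system is type 2.
K_a = lim_{s→0} s^2·G(s) = 4·2 / (5·16) = 0.1.
r(t) = 4t^2 gives R(s) = 8/s^3.
e_ss = 8/K_a = 8/0.1 = 80.

80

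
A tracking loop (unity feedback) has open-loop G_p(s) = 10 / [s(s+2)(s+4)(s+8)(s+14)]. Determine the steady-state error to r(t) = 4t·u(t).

The open loop has one pole at the origin → type 1 system.
K_v = lim_{s→0} s·G_p(s) = 10 / (2·4·8·14) = 5/448.
e_ss = 4/K_v = 4/(5/448) = 358.4.

358.4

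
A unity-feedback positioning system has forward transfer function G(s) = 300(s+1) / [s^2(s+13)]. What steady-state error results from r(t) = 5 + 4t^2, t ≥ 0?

26/75

System type = 2 (two poles at s=0). By superposition:
  • 5: tracked with zero error.
  • 4t^2: e_ss = 8/K_a with K_a=300/13 → 26/75.
Total e_ss = 26/75.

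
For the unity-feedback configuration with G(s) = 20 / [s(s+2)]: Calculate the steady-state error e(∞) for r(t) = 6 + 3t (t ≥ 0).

One free integrator in G(s): this is a type 1 system. By superposition:
  • 6: tracked with zero error.
  • 3t: e_ss = 3/K_v with K_v=10 → 0.3.
Total e_ss = 0.3.

0.3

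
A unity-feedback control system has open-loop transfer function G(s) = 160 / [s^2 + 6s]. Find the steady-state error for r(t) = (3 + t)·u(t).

0.0375

Factoring s from the denominator leaves a polynomial with constant term 6, so the system is type 1. Treating each term separately:
  • 3: tracked with zero error.
  • t: e_ss = 1/K_v with K_v=80/3 → 0.0375.
Total e_ss = 0.0375.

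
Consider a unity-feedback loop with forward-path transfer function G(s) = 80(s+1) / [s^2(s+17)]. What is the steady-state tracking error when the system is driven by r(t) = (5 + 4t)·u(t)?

0

Two free integrators in G(s): this is a type 2 system. Treating each term separately:
  • 5: tracked with zero error.
  • 4t: tracked with zero error.
Total e_ss = 0.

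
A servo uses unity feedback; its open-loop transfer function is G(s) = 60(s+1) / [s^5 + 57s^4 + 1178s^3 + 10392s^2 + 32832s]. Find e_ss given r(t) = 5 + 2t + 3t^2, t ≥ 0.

Factoring s from the denominator leaves a polynomial with constant term 32832, so the system is type 1. Taking each input component in turn:
  • 5: tracked with zero error.
  • 2t: e_ss = 2/K_v with K_v=5/2736 → 1094.4.
  • 3t^2: a type-1 system cannot track it, e_ss → ∞.
The unbounded component dominates.

infinity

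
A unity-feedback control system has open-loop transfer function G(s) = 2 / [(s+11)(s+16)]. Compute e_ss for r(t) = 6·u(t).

G(s) has no factors of s in the denominator, so the system is type 0.
K_p = lim_{s→0} G(s) = 2 / (11·16) = 1/88.
e_ss = 6/(1 + K_p) = 6/(89/88) = 528/89.

528/89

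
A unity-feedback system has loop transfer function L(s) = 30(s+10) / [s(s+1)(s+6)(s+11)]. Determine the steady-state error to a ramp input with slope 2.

0.44

L(s) has one factor of s in the denominator, so the system is type 1.
K_v = lim_{s→0} s·L(s) = 30·10 / (1·6·11) = 50/11.
e_ss = 2/K_v = 2/(50/11) = 0.44.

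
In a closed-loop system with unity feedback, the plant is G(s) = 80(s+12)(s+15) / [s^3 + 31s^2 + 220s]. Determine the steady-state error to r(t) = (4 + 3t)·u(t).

11/240

The denominator has no term below 220s — 1 pole at s=0, type 1. By superposition:
  • 4: tracked with zero error.
  • 3t: e_ss = 3/K_v with K_v=720/11 → 11/240.
Total e_ss = 11/240.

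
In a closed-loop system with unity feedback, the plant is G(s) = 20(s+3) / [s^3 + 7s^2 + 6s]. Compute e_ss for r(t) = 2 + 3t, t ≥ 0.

0.3

Factoring s from the denominator leaves a polynomial with constant term 6, so the system is type 1. By superposition:
  • 2: tracked with zero error.
  • 3t: e_ss = 3/K_v with K_v=10 → 0.3.
Total e_ss = 0.3.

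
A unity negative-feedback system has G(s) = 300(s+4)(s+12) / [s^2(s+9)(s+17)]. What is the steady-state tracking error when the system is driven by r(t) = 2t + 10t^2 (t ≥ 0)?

Two free integrators in G(s): this is a type 2 system. Taking each input component in turn:
  • 2t: tracked with zero error.
  • 10t^2: e_ss = 20/K_a with K_a=1600/17 → 0.2125.
Total e_ss = 0.2125.

0.2125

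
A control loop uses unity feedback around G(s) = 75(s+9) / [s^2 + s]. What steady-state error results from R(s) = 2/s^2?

Factoring s from the denominator leaves a polynomial with constant term 1, so the system is type 1.
K_v = lim_{s→0} s·G(s) = 75·9 / 1 = 675.
e_ss = 2/K_v = 2/675.

2/675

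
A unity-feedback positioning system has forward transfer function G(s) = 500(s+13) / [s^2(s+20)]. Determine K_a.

System type = 2 (two poles at s=0).
K_a = lim_{s→0} s^2·G(s) = 500·13 / (20) = 325.

325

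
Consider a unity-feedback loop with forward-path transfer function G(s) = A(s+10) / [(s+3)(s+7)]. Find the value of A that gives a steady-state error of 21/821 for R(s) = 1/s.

G(s) has no factors of s in the denominator, so the system is type 0.
K_p = lim_{s→0} G(s) = A·10 / (3·7) = (10/21)·A.
e_ss = 1/(1 + K_p) = 21/821 ⇒ 1 + (10/21)·A = 821/21 ⇒ A = 80.

80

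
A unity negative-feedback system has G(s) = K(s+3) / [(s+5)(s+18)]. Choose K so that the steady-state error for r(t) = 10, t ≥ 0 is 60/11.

25

G(s) has no factors of s in the denominator, so the system is type 0.
K_p = lim_{s→0} G(s) = K·3 / (5·18) = (1/30)·K.
e_ss = 10/(1 + K_p) = 60/11 ⇒ 1 + (1/30)·K = 11/6 ⇒ K = 25.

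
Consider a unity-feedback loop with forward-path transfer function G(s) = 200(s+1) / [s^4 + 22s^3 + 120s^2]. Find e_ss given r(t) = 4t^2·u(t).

4.8

Lowest-order denominator term is 120s^2, so the open loop has 2 poles at the origin → type 2 system.
K_a = lim_{s→0} s^2·G(s) = 200·1 / 120 = 5/3.
r(t) = 4t^2 gives R(s) = 8/s^3.
e_ss = 8/K_a = 8/(5/3) = 4.8.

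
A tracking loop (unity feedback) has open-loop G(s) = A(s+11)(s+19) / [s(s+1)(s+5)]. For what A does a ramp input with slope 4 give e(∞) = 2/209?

The open loop has one pole at the origin → type 1 system.
K_v = lim_{s→0} s·G(s) = A·11·19 / (1·5) = 41.8·A.
e_ss = 4/K_v = 2/209 ⇒ K_v = 418 ⇒ A = 418/41.8 = 10.

10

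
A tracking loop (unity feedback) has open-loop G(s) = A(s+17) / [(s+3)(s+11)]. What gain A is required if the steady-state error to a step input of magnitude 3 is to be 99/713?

40

The open loop has no poles at the origin → type 0 system.
K_p = lim_{s→0} G(s) = A·17 / (3·11) = (17/33)·A.
e_ss = 3/(1 + K_p) = 99/713 ⇒ 1 + (17/33)·A = 713/33 ⇒ A = 40.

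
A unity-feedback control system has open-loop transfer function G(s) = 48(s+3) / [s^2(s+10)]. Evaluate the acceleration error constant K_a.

14.4

Two free integrators in G(s): this is a type 2 system.
K_a = lim_{s→0} s^2·G(s) = 48·3 / (10) = 14.4.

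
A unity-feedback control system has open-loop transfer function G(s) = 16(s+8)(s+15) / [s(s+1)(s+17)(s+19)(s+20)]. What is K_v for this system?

96/323

The open loop has one pole at the origin → type 1 system.
K_v = lim_{s→0} s·G(s) = 16·8·15 / (1·17·19·20) = 96/323.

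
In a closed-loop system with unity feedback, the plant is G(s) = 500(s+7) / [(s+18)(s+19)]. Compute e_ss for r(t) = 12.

No free integrators in G(s): this is a type 0 system.
K_p = lim_{s→0} G(s) = 500·7 / (18·19) = 1750/171.
e_ss = 12/(1 + K_p) = 12/(1921/171) = 2052/1921.

2052/1921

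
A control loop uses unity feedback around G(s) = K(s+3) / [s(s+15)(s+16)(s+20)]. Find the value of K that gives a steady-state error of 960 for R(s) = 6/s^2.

System type = 1 (one pole at s=0).
K_v = lim_{s→0} s·G(s) = K·3 / (15·16·20) = (1/1600)·K.
e_ss = 6/K_v = 960 ⇒ K_v = 1/160 ⇒ K = (1/160)/(1/1600) = 10.

10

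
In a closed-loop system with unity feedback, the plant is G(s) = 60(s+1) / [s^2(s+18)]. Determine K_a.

10/3

G(s) has two factors of s in the denominator, so the system is type 2.
K_a = lim_{s→0} s^2·G(s) = 60·1 / (18) = 10/3.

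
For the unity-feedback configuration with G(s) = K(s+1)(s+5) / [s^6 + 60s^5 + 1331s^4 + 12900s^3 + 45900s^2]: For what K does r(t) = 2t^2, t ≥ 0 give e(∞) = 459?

The denominator has no term below 45900s^2 — 2 poles at s=0, type 2.
K_a = lim_{s→0} s^2·G(s) = K·1·5 / 45900 = (1/9180)·K.
e_ss = 4/K_a = 459 ⇒ K_a = 4/459 ⇒ K = (4/459)/(1/9180) = 80.

80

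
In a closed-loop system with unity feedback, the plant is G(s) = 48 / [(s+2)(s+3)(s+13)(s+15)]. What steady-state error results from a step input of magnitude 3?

585/203

System type = 0 (no poles at s=0).
K_p = lim_{s→0} G(s) = 48 / (2·3·13·15) = 8/195.
e_ss = 3/(1 + K_p) = 3/(203/195) = 585/203.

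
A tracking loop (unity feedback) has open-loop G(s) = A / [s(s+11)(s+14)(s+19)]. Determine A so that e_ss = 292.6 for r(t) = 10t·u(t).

G(s) has one factor of s in the denominator, so the system is type 1.
K_v = lim_{s→0} s·G(s) = A / (11·14·19) = (1/2926)·A.
e_ss = 10/K_v = 292.6 ⇒ K_v = 50/1463 ⇒ A = (50/1463)/(1/2926) = 100.

100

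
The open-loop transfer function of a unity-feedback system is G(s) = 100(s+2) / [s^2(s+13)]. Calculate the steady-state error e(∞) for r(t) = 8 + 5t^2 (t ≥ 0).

0.65

System type = 2 (two poles at s=0). By superposition:
  • 8: tracked with zero error.
  • 5t^2: e_ss = 10/K_a with K_a=200/13 → 0.65.
Total e_ss = 0.65.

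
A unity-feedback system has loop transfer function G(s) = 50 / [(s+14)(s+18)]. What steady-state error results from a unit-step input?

System type = 0 (no poles at s=0).
K_p = lim_{s→0} G(s) = 50 / (14·18) = 25/126.
e_ss = 1/(1 + K_p) = 1/(151/126) = 126/151.

126/151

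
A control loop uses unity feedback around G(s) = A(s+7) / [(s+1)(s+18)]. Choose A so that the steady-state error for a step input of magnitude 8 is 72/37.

8

G(s) has no factors of s in the denominator, so the system is type 0.
K_p = lim_{s→0} G(s) = A·7 / (1·18) = (7/18)·A.
e_ss = 8/(1 + K_p) = 72/37 ⇒ 1 + (7/18)·A = 37/9 ⇒ A = 8.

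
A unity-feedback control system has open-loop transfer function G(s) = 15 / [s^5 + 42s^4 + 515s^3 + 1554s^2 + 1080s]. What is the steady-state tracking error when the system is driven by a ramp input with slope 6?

432

Factoring s from the denominator leaves a polynomial with constant term 1080, so the system is type 1.
K_v = lim_{s→0} s·G(s) = 15 / 1080 = 1/72.
e_ss = 6/K_v = 6/(1/72) = 432.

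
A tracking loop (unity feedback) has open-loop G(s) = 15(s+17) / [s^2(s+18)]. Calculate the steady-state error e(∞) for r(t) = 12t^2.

The open loop has two poles at the origin → type 2 system.
K_a = lim_{s→0} s^2·G(s) = 15·17 / (18) = 85/6.
r(t) = 12t^2 gives R(s) = 24/s^3.
e_ss = 24/K_a = 24/(85/6) = 144/85.

144/85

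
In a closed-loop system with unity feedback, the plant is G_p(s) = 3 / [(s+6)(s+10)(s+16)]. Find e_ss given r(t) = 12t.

infinity

No free integrators in G_p(s): this is a type 0 system.
For a type-0 system K_v = 0, so e_ss to a ramp input is unbounded.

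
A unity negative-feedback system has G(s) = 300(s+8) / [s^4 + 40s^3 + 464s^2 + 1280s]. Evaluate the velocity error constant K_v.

1.875

Factoring s from the denominator leaves a polynomial with constant term 1280, so the system is type 1.
K_v = lim_{s→0} s·G(s) = 300·8 / 1280 = 1.875.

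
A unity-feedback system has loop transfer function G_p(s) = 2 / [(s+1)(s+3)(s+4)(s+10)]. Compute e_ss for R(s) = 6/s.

360/61

No free integrators in G_p(s): this is a type 0 system.
K_p = lim_{s→0} G_p(s) = 2 / (1·3·4·10) = 1/60.
e_ss = 6/(1 + K_p) = 6/(61/60) = 360/61.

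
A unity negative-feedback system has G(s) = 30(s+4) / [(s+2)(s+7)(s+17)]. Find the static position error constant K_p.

60/119

G(s) has no factors of s in the denominator, so the system is type 0.
K_p = lim_{s→0} G(s) = 30·4 / (2·7·17) = 60/119.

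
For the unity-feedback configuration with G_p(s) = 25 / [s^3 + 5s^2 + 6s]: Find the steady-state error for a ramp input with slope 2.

0.48

Lowest-order denominator term is 6s, so the open loop has 1 pole at the origin → type 1 system.
K_v = lim_{s→0} s·G_p(s) = 25 / 6 = 25/6.
e_ss = 2/K_v = 2/(25/6) = 0.48.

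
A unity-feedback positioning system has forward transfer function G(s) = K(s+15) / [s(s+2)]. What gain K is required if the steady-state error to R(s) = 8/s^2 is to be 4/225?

60

G(s) has one factor of s in the denominator, so the system is type 1.
K_v = lim_{s→0} s·G(s) = K·15 / (2) = 7.5·K.
e_ss = 8/K_v = 4/225 ⇒ K_v = 450 ⇒ K = 450/7.5 = 60.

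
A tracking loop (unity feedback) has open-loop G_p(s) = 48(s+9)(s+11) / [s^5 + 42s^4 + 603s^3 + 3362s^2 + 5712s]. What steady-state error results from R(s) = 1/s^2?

119/99

Factoring s from the denominator leaves a polynomial with constant term 5712, so the system is type 1.
K_v = lim_{s→0} s·G_p(s) = 48·9·11 / 5712 = 99/119.
e_ss = 1/K_v = 1/(99/119) = 119/99.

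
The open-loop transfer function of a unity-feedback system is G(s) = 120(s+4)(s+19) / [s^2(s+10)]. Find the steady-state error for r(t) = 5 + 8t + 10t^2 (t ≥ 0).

5/228

G(s) has two factors of s in the denominator, so the system is type 2. Treating each term separately:
  • 5: tracked with zero error.
  • 8t: tracked with zero error.
  • 10t^2: e_ss = 20/K_a with K_a=912 → 5/228.
Total e_ss = 5/228.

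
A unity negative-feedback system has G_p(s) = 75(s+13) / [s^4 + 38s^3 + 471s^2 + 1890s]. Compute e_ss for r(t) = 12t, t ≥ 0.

The denominator has no term below 1890s — 1 pole at s=0, type 1.
K_v = lim_{s→0} s·G_p(s) = 75·13 / 1890 = 65/126.
e_ss = 12/K_v = 12/(65/126) = 1512/65.

1512/65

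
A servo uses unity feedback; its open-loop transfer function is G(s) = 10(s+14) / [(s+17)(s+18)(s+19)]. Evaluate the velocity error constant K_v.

G(s) has no factors of s in the denominator, so the system is type 0.
K_v = lim_{s→0} s·G(s) = 0 (the extra factor of s kills the finite limit).

0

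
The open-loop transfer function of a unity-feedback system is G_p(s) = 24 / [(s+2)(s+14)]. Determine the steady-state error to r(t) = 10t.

G_p(s) has no factors of s in the denominator, so the system is type 0.
For a type-0 system K_v = 0, so e_ss to a ramp input is unbounded.

infinity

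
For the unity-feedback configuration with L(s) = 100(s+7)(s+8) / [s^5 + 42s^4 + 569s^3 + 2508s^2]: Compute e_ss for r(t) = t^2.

627/700

The denominator has no term below 2508s^2 — 2 poles at s=0, type 2.
K_a = lim_{s→0} s^2·L(s) = 100·7·8 / 2508 = 1400/627.
r(t) = t^2 gives R(s) = 2/s^3.
e_ss = 2/K_a = 2/(1400/627) = 627/700.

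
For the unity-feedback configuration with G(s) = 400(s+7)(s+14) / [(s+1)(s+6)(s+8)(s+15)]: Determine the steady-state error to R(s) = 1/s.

9/499

The open loop has no poles at the origin → type 0 system.
K_p = lim_{s→0} G(s) = 400·7·14 / (1·6·8·15) = 490/9.
e_ss = 1/(1 + K_p) = 1/(499/9) = 9/499.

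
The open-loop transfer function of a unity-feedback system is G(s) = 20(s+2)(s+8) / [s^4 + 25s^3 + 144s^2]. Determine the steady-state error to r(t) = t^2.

Lowest-order denominator term is 144s^2, so the open loop has 2 poles at the origin → type 2 system.
K_a = lim_{s→0} s^2·G(s) = 20·2·8 / 144 = 20/9.
r(t) = t^2 gives R(s) = 2/s^3.
e_ss = 2/K_a = 2/(20/9) = 0.9.

0.9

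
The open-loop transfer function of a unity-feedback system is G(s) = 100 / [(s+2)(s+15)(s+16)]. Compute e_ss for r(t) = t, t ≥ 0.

infinity

The open loop has no poles at the origin → type 0 system.
For a type-0 system K_v = 0, so e_ss to a ramp input is unbounded.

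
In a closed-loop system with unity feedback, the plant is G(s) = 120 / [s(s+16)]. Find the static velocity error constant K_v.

System type = 1 (one pole at s=0).
K_v = lim_{s→0} s·G(s) = 120 / (16) = 7.5.

7.5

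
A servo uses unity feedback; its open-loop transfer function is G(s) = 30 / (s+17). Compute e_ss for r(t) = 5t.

infinity

System type = 0 (no poles at s=0).
K_v = lim_{s→0} s·G(s) = 0; the steady-state error to this ramp input grows without bound.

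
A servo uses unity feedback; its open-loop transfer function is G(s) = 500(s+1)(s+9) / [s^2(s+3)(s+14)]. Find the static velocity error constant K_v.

K_v = lim_{s→0} s·G(s); with 2 poles at the origin the limit diverges, so K_v = ∞.

infinity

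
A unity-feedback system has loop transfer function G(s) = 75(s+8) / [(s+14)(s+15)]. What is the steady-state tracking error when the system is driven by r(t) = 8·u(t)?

56/27

The open loop has no poles at the origin → type 0 system.
K_p = lim_{s→0} G(s) = 75·8 / (14·15) = 20/7.
e_ss = 8/(1 + K_p) = 8/(27/7) = 56/27.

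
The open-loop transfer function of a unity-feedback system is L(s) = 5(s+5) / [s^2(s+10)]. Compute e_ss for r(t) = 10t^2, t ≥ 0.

System type = 2 (two poles at s=0).
K_a = lim_{s→0} s^2·L(s) = 5·5 / (10) = 2.5.
r(t) = 10t^2 gives R(s) = 20/s^3.
e_ss = 20/K_a = 20/2.5 = 8.

8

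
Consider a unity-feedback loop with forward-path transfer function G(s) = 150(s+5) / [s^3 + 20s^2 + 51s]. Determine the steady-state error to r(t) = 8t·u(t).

0.544

Factoring s from the denominator leaves a polynomial with constant term 51, so the system is type 1.
K_v = lim_{s→0} s·G(s) = 150·5 / 51 = 250/17.
e_ss = 8/K_v = 8/(250/17) = 0.544.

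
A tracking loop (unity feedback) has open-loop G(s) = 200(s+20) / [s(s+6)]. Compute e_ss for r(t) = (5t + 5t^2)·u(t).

G(s) has one factor of s in the denominator, so the system is type 1. Taking each input component in turn:
  • 5t: e_ss = 5/K_v with K_v=2000/3 → 0.0075.
  • 5t^2: a type-1 system cannot track it, e_ss → ∞.
The unbounded component dominates.

infinity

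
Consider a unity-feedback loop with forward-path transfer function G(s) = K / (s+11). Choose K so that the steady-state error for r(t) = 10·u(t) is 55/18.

25

The open loop has no poles at the origin → type 0 system.
K_p = lim_{s→0} G(s) = K / (11) = (1/11)·K.
e_ss = 10/(1 + K_p) = 55/18 ⇒ 1 + (1/11)·K = 36/11 ⇒ K = 25.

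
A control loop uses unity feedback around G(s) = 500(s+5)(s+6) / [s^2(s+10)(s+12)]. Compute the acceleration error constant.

125

System type = 2 (two poles at s=0).
K_a = lim_{s→0} s^2·G(s) = 500·5·6 / (10·12) = 125.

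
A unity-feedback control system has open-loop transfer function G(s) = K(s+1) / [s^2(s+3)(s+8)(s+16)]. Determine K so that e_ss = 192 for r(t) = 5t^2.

20

Two free integrators in G(s): this is a type 2 system.
K_a = lim_{s→0} s^2·G(s) = K·1 / (3·8·16) = (1/384)·K.
e_ss = 10/K_a = 192 ⇒ K_a = 5/96 ⇒ K = (5/96)/(1/384) = 20.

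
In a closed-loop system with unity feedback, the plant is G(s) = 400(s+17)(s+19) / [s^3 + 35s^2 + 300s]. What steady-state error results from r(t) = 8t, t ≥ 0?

Lowest-order denominator term is 300s, so the open loop has 1 pole at the origin → type 1 system.
K_v = lim_{s→0} s·G(s) = 400·17·19 / 300 = 1292/3.
e_ss = 8/K_v = 8/(1292/3) = 6/323.

6/323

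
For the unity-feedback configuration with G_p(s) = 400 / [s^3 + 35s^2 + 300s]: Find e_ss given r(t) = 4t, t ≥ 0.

The denominator has no term below 300s — 1 pole at s=0, type 1.
K_v = lim_{s→0} s·G_p(s) = 400 / 300 = 4/3.
e_ss = 4/K_v = 4/(4/3) = 3.

3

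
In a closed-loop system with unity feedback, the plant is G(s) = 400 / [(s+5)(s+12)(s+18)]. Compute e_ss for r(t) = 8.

216/37

No free integrators in G(s): this is a type 0 system.
K_p = lim_{s→0} G(s) = 400 / (5·12·18) = 10/27.
e_ss = 8/(1 + K_p) = 8/(37/27) = 216/37.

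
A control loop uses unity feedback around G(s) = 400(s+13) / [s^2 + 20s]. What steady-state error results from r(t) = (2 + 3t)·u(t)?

3/260

The denominator has no term below 20s — 1 pole at s=0, type 1. By superposition:
  • 2: tracked with zero error.
  • 3t: e_ss = 3/K_v with K_v=260 → 3/260.
Total e_ss = 3/260.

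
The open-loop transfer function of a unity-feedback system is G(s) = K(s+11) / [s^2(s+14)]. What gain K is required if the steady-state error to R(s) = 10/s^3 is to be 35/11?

4

System type = 2 (two poles at s=0).
K_a = lim_{s→0} s^2·G(s) = K·11 / (14) = (11/14)·K.
e_ss = 10/K_a = 35/11 ⇒ K_a = 22/7 ⇒ K = (22/7)/(11/14) = 4.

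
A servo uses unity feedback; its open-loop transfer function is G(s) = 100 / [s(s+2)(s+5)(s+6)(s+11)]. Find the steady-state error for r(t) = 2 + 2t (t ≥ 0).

System type = 1 (one pole at s=0). By superposition:
  • 2: tracked with zero error.
  • 2t: e_ss = 2/K_v with K_v=5/33 → 13.2.
Total e_ss = 13.2.

13.2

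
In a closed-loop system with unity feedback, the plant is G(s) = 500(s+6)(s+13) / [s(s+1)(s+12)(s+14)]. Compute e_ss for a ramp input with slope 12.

84/1625

The open loop has one pole at the origin → type 1 system.
K_v = lim_{s→0} s·G(s) = 500·6·13 / (1·12·14) = 1625/7.
e_ss = 12/K_v = 12/(1625/7) = 84/1625.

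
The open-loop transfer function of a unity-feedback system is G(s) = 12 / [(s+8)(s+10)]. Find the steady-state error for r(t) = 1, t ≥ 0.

20/23

No free integrators in G(s): this is a type 0 system.
K_p = lim_{s→0} G(s) = 12 / (8·10) = 0.15.
e_ss = 1/(1 + K_p) = 1/1.15 = 20/23.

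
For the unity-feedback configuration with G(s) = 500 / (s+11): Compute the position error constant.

500/11

System type = 0 (no poles at s=0).
K_p = lim_{s→0} G(s) = 500 / (11) = 500/11.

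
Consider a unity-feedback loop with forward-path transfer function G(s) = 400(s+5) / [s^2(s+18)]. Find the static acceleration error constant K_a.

1000/9

The open loop has two poles at the origin → type 2 system.
K_a = lim_{s→0} s^2·G(s) = 400·5 / (18) = 1000/9.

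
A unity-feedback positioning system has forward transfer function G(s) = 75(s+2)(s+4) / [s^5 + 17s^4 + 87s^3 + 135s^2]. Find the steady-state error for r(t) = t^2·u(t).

Lowest-order denominator term is 135s^2, so the open loop has 2 poles at the origin → type 2 system.
K_a = lim_{s→0} s^2·G(s) = 75·2·4 / 135 = 40/9.
r(t) = t^2 gives R(s) = 2/s^3.
e_ss = 2/K_a = 2/(40/9) = 0.45.

0.45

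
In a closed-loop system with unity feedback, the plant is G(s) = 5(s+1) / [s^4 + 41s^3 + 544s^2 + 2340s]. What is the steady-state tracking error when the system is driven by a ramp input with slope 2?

936

The denominator has no term below 2340s — 1 pole at s=0, type 1.
K_v = lim_{s→0} s·G(s) = 5·1 / 2340 = 1/468.
e_ss = 2/K_v = 2/(1/468) = 936.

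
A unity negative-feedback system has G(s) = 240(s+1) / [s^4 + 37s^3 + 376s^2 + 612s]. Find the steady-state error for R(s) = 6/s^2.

Factoring s from the denominator leaves a polynomial with constant term 612, so the system is type 1.
K_v = lim_{s→0} s·G(s) = 240·1 / 612 = 20/51.
e_ss = 6/K_v = 6/(20/51) = 15.3.

15.3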